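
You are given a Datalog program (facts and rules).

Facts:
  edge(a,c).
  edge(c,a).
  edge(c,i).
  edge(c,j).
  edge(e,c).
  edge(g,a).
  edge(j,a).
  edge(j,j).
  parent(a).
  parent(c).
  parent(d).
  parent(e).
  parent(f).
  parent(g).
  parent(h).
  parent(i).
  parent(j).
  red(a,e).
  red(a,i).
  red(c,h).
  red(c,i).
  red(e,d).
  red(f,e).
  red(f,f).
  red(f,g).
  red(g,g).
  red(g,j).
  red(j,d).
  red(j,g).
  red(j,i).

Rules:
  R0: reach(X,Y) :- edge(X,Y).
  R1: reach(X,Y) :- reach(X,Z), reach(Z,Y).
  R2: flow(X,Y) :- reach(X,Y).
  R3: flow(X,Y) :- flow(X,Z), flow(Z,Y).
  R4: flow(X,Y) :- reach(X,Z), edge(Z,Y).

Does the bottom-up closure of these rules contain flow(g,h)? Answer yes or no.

no

round 1: derive reach(a,c) via R0 from edge(a,c)
round 1: derive reach(c,a) via R0 from edge(c,a)
round 1: derive reach(c,i) via R0 from edge(c,i)
round 1: derive reach(c,j) via R0 from edge(c,j)
round 1: derive reach(e,c) via R0 from edge(e,c)
round 1: derive reach(g,a) via R0 from edge(g,a)
round 1: derive reach(j,a) via R0 from edge(j,a)
round 1: derive reach(j,j) via R0 from edge(j,j)
round 2: derive reach(a,a) via R1 from reach(a,c), reach(c,a)
round 2: derive reach(a,i) via R1 from reach(a,c), reach(c,i)
round 2: derive reach(a,j) via R1 from reach(a,c), reach(c,j)
round 2: derive reach(c,c) via R1 from reach(c,a), reach(a,c)
round 2: derive reach(e,a) via R1 from reach(e,c), reach(c,a)
round 2: derive reach(e,i) via R1 from reach(e,c), reach(c,i)
round 2: derive reach(e,j) via R1 from reach(e,c), reach(c,j)
round 2: derive reach(g,c) via R1 from reach(g,a), reach(a,c)
round 2: derive reach(j,c) via R1 from reach(j,a), reach(a,c)
round 2: derive flow(a,c) via R2 from reach(a,c)
round 2: derive flow(c,a) via R2 from reach(c,a)
round 2: derive flow(c,i) via R2 from reach(c,i)
round 2: derive flow(c,j) via R2 from reach(c,j)
round 2: derive flow(e,c) via R2 from reach(e,c)
round 2: derive flow(g,a) via R2 from reach(g,a)
round 2: derive flow(j,a) via R2 from reach(j,a)
round 2: derive flow(j,j) via R2 from reach(j,j)
round 2: derive flow(a,a) via R4 from reach(a,c), edge(c,a)
round 2: derive flow(a,i) via R4 from reach(a,c), edge(c,i)
round 2: derive flow(a,j) via R4 from reach(a,c), edge(c,j)
round 2: derive flow(c,c) via R4 from reach(c,a), edge(a,c)
round 2: derive flow(e,a) via R4 from reach(e,c), edge(c,a)
round 2: derive flow(e,i) via R4 from reach(e,c), edge(c,i)
round 2: derive flow(e,j) via R4 from reach(e,c), edge(c,j)
round 2: derive flow(g,c) via R4 from reach(g,a), edge(a,c)
round 2: derive flow(j,c) via R4 from reach(j,a), edge(a,c)
round 3: derive reach(g,i) via R1 from reach(g,a), reach(a,i)
round 3: derive reach(g,j) via R1 from reach(g,a), reach(a,j)
round 3: derive reach(j,i) via R1 from reach(j,a), reach(a,i)
round 3: derive flow(g,i) via R3 from flow(g,a), flow(a,i)
round 3: derive flow(g,j) via R3 from flow(g,a), flow(a,j)
round 3: derive flow(j,i) via R3 from flow(j,a), flow(a,i)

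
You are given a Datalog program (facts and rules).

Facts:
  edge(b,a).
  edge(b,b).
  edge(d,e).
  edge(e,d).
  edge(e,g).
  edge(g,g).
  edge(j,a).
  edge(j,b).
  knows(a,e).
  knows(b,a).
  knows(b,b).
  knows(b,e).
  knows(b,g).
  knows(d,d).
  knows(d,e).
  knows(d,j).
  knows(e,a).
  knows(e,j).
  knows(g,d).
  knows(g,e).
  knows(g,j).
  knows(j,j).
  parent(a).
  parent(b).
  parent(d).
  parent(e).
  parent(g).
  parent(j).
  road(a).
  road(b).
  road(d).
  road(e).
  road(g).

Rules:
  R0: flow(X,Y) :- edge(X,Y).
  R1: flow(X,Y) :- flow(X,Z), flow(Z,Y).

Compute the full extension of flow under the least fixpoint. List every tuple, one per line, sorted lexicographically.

round 1: derive flow(b,a) via R0 from edge(b,a)
round 1: derive flow(b,b) via R0 from edge(b,b)
round 1: derive flow(d,e) via R0 from edge(d,e)
round 1: derive flow(e,d) via R0 from edge(e,d)
round 1: derive flow(e,g) via R0 from edge(e,g)
round 1: derive flow(g,g) via R0 from edge(g,g)
round 1: derive flow(j,a) via R0 from edge(j,a)
round 1: derive flow(j,b) via R0 from edge(j,b)
round 2: derive flow(d,d) via R1 from flow(d,e), flow(e,d)
round 2: derive flow(d,g) via R1 from flow(d,e), flow(e,g)
round 2: derive flow(e,e) via R1 from flow(e,d), flow(d,e)

flow(b,a)
flow(b,b)
flow(d,d)
flow(d,e)
flow(d,g)
flow(e,d)
flow(e,e)
flow(e,g)
flow(g,g)
flow(j,a)
flow(j,b)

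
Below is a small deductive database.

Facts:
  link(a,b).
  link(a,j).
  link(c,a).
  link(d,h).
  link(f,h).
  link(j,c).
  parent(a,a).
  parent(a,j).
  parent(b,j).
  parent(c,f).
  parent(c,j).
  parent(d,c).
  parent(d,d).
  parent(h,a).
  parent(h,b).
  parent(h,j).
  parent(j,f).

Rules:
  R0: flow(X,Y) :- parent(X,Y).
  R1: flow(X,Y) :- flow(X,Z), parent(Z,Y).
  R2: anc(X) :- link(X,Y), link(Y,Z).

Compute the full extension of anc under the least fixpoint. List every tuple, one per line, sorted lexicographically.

round 1: derive anc(a) via R2 from link(a,j), link(j,c)
round 1: derive anc(c) via R2 from link(c,a), link(a,b)
round 1: derive anc(j) via R2 from link(j,c), link(c,a)

anc(a)
anc(c)
anc(j)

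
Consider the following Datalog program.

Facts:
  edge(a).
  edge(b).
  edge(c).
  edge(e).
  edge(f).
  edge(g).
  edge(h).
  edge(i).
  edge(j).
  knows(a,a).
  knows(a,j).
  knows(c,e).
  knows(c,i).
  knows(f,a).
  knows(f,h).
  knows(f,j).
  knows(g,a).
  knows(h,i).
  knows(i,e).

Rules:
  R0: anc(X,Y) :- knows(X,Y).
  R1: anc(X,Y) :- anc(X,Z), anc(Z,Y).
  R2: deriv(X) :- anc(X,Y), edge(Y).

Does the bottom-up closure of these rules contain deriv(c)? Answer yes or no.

yes

round 1: derive anc(a,a) via R0 from knows(a,a)
round 1: derive anc(a,j) via R0 from knows(a,j)
round 1: derive anc(c,e) via R0 from knows(c,e)
round 1: derive anc(c,i) via R0 from knows(c,i)
round 1: derive anc(f,a) via R0 from knows(f,a)
round 1: derive anc(f,h) via R0 from knows(f,h)
round 1: derive anc(f,j) via R0 from knows(f,j)
round 1: derive anc(g,a) via R0 from knows(g,a)
round 1: derive anc(h,i) via R0 from knows(h,i)
round 1: derive anc(i,e) via R0 from knows(i,e)
round 2: derive anc(f,i) via R1 from anc(f,h), anc(h,i)
round 2: derive anc(g,j) via R1 from anc(g,a), anc(a,j)
round 2: derive anc(h,e) via R1 from anc(h,i), anc(i,e)
round 2: derive deriv(a) via R2 from anc(a,a), edge(a)
round 2: derive deriv(c) via R2 from anc(c,e), edge(e)
round 2: derive deriv(f) via R2 from anc(f,a), edge(a)
round 2: derive deriv(g) via R2 from anc(g,a), edge(a)
round 2: derive deriv(h) via R2 from anc(h,i), edge(i)
round 2: derive deriv(i) via R2 from anc(i,e), edge(e)
round 3: derive anc(f,e) via R1 from anc(f,h), anc(h,e)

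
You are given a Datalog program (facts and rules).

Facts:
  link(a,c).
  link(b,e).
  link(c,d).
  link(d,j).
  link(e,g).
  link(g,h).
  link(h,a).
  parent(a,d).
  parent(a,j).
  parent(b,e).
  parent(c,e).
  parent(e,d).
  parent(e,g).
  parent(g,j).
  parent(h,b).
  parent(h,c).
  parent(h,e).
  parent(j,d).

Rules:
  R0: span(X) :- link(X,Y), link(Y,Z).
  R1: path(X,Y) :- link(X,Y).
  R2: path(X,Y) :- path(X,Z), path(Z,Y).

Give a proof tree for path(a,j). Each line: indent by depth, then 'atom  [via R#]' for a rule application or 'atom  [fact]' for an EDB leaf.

path(a,j)  [via R2]
  path(a,c)  [via R1]
    link(a,c)  [fact]
  path(c,j)  [via R2]
    path(c,d)  [via R1]
      link(c,d)  [fact]
    path(d,j)  [via R1]
      link(d,j)  [fact]

round 1: derive path(a,c) via R1 from link(a,c)
round 1: derive path(b,e) via R1 from link(b,e)
round 1: derive path(c,d) via R1 from link(c,d)
round 1: derive path(d,j) via R1 from link(d,j)
round 1: derive path(e,g) via R1 from link(e,g)
round 1: derive path(g,h) via R1 from link(g,h)
round 1: derive path(h,a) via R1 from link(h,a)
round 2: derive path(a,d) via R2 from path(a,c), path(c,d)
round 2: derive path(b,g) via R2 from path(b,e), path(e,g)
round 2: derive path(c,j) via R2 from path(c,d), path(d,j)
round 2: derive path(e,h) via R2 from path(e,g), path(g,h)
round 2: derive path(g,a) via R2 from path(g,h), path(h,a)
round 2: derive path(h,c) via R2 from path(h,a), path(a,c)
round 3: derive path(a,j) via R2 from path(a,c), path(c,j)
round 3: derive path(b,a) via R2 from path(b,g), path(g,a)
round 3: derive path(b,h) via R2 from path(b,e), path(e,h)
round 3: derive path(e,a) via R2 from path(e,g), path(g,a)
round 3: derive path(e,c) via R2 from path(e,h), path(h,c)
round 3: derive path(g,c) via R2 from path(g,a), path(a,c)
round 3: derive path(g,d) via R2 from path(g,a), path(a,d)
round 3: derive path(h,d) via R2 from path(h,a), path(a,d)
round 3: derive path(h,j) via R2 from path(h,c), path(c,j)
round 4: derive path(b,c) via R2 from path(b,a), path(a,c)
round 4: derive path(b,d) via R2 from path(b,a), path(a,d)
round 4: derive path(b,j) via R2 from path(b,a), path(a,j)
round 4: derive path(e,d) via R2 from path(e,a), path(a,d)
round 4: derive path(e,j) via R2 from path(e,a), path(a,j)
round 4: derive path(g,j) via R2 from path(g,a), path(a,j)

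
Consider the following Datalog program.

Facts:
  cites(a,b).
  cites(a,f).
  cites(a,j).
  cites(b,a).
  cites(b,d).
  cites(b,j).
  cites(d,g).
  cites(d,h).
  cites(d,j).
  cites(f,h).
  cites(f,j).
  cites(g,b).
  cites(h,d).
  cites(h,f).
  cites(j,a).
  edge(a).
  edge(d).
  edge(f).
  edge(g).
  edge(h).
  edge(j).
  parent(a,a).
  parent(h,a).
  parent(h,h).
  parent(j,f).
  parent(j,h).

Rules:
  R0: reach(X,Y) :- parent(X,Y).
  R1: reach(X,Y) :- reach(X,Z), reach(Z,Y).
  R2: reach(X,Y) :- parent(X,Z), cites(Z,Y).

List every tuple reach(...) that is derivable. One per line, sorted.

round 1: derive reach(a,a) via R0 from parent(a,a)
round 1: derive reach(h,a) via R0 from parent(h,a)
round 1: derive reach(h,h) via R0 from parent(h,h)
round 1: derive reach(j,f) via R0 from parent(j,f)
round 1: derive reach(j,h) via R0 from parent(j,h)
round 1: derive reach(a,b) via R2 from parent(a,a), cites(a,b)
round 1: derive reach(a,f) via R2 from parent(a,a), cites(a,f)
round 1: derive reach(a,j) via R2 from parent(a,a), cites(a,j)
round 1: derive reach(h,b) via R2 from parent(h,a), cites(a,b)
round 1: derive reach(h,d) via R2 from parent(h,h), cites(h,d)
round 1: derive reach(h,f) via R2 from parent(h,a), cites(a,f)
round 1: derive reach(h,j) via R2 from parent(h,a), cites(a,j)
round 1: derive reach(j,d) via R2 from parent(j,h), cites(h,d)
round 1: derive reach(j,j) via R2 from parent(j,f), cites(f,j)
round 2: derive reach(a,d) via R1 from reach(a,j), reach(j,d)
round 2: derive reach(a,h) via R1 from reach(a,j), reach(j,h)
round 2: derive reach(j,a) via R1 from reach(j,h), reach(h,a)
round 2: derive reach(j,b) via R1 from reach(j,h), reach(h,b)

reach(a,a)
reach(a,b)
reach(a,d)
reach(a,f)
reach(a,h)
reach(a,j)
reach(h,a)
reach(h,b)
reach(h,d)
reach(h,f)
reach(h,h)
reach(h,j)
reach(j,a)
reach(j,b)
reach(j,d)
reach(j,f)
reach(j,h)
reach(j,j)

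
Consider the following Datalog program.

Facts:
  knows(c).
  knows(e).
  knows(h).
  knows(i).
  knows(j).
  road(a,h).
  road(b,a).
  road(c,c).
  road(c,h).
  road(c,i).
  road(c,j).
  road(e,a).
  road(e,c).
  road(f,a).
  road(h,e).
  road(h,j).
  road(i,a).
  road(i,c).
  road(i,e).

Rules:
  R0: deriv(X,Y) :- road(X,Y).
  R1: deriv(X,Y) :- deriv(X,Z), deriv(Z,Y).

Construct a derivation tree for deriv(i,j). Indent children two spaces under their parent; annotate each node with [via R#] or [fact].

deriv(i,j)  [via R1]
  deriv(i,c)  [via R0]
    road(i,c)  [fact]
  deriv(c,j)  [via R0]
    road(c,j)  [fact]

round 1: derive deriv(a,h) via R0 from road(a,h)
round 1: derive deriv(b,a) via R0 from road(b,a)
round 1: derive deriv(c,c) via R0 from road(c,c)
round 1: derive deriv(c,h) via R0 from road(c,h)
round 1: derive deriv(c,i) via R0 from road(c,i)
round 1: derive deriv(c,j) via R0 from road(c,j)
round 1: derive deriv(e,a) via R0 from road(e,a)
round 1: derive deriv(e,c) via R0 from road(e,c)
round 1: derive deriv(f,a) via R0 from road(f,a)
round 1: derive deriv(h,e) via R0 from road(h,e)
round 1: derive deriv(h,j) via R0 from road(h,j)
round 1: derive deriv(i,a) via R0 from road(i,a)
round 1: derive deriv(i,c) via R0 from road(i,c)
round 1: derive deriv(i,e) via R0 from road(i,e)
round 2: derive deriv(a,e) via R1 from deriv(a,h), deriv(h,e)
round 2: derive deriv(a,j) via R1 from deriv(a,h), deriv(h,j)
round 2: derive deriv(b,h) via R1 from deriv(b,a), deriv(a,h)
round 2: derive deriv(c,a) via R1 from deriv(c,i), deriv(i,a)
round 2: derive deriv(c,e) via R1 from deriv(c,h), deriv(h,e)
round 2: derive deriv(e,h) via R1 from deriv(e,a), deriv(a,h)
round 2: derive deriv(e,i) via R1 from deriv(e,c), deriv(c,i)
round 2: derive deriv(e,j) via R1 from deriv(e,c), deriv(c,j)
round 2: derive deriv(f,h) via R1 from deriv(f,a), deriv(a,h)
round 2: derive deriv(h,a) via R1 from deriv(h,e), deriv(e,a)
round 2: derive deriv(h,c) via R1 from deriv(h,e), deriv(e,c)
round 2: derive deriv(i,h) via R1 from deriv(i,a), deriv(a,h)
round 2: derive deriv(i,i) via R1 from deriv(i,c), deriv(c,i)
round 2: derive deriv(i,j) via R1 from deriv(i,c), deriv(c,j)
round 3: derive deriv(a,a) via R1 from deriv(a,e), deriv(e,a)
round 3: derive deriv(a,c) via R1 from deriv(a,e), deriv(e,c)
round 3: derive deriv(a,i) via R1 from deriv(a,e), deriv(e,i)
round 3: derive deriv(b,c) via R1 from deriv(b,h), deriv(h,c)
round 3: derive deriv(b,e) via R1 from deriv(b,a), deriv(a,e)
round 3: derive deriv(b,j) via R1 from deriv(b,a), deriv(a,j)
round 3: derive deriv(e,e) via R1 from deriv(e,a), deriv(a,e)
round 3: derive deriv(f,c) via R1 from deriv(f,h), deriv(h,c)
round 3: derive deriv(f,e) via R1 from deriv(f,a), deriv(a,e)
round 3: derive deriv(f,j) via R1 from deriv(f,a), deriv(a,j)
round 3: derive deriv(h,h) via R1 from deriv(h,a), deriv(a,h)
round 3: derive deriv(h,i) via R1 from deriv(h,c), deriv(c,i)
round 4: derive deriv(b,i) via R1 from deriv(b,a), deriv(a,i)
round 4: derive deriv(f,i) via R1 from deriv(f,a), deriv(a,i)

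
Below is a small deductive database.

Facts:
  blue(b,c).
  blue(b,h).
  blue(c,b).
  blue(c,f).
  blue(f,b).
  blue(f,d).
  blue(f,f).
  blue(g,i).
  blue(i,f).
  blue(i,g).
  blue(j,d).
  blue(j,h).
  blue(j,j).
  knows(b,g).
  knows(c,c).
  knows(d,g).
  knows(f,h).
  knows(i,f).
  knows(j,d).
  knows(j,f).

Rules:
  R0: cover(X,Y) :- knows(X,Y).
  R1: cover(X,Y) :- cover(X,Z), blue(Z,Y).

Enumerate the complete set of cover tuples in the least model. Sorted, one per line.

cover(b,b)
cover(b,c)
cover(b,d)
cover(b,f)
cover(b,g)
cover(b,h)
cover(b,i)
cover(c,b)
cover(c,c)
cover(c,d)
cover(c,f)
cover(c,h)
cover(d,b)
cover(d,c)
cover(d,d)
cover(d,f)
cover(d,g)
cover(d,h)
cover(d,i)
cover(f,h)
cover(i,b)
cover(i,c)
cover(i,d)
cover(i,f)
cover(i,h)
cover(j,b)
cover(j,c)
cover(j,d)
cover(j,f)
cover(j,h)

round 1: derive cover(b,g) via R0 from knows(b,g)
round 1: derive cover(c,c) via R0 from knows(c,c)
round 1: derive cover(d,g) via R0 from knows(d,g)
round 1: derive cover(f,h) via R0 from knows(f,h)
round 1: derive cover(i,f) via R0 from knows(i,f)
round 1: derive cover(j,d) via R0 from knows(j,d)
round 1: derive cover(j,f) via R0 from knows(j,f)
round 2: derive cover(b,i) via R1 from cover(b,g), blue(g,i)
round 2: derive cover(c,b) via R1 from cover(c,c), blue(c,b)
round 2: derive cover(c,f) via R1 from cover(c,c), blue(c,f)
round 2: derive cover(d,i) via R1 from cover(d,g), blue(g,i)
round 2: derive cover(i,b) via R1 from cover(i,f), blue(f,b)
round 2: derive cover(i,d) via R1 from cover(i,f), blue(f,d)
round 2: derive cover(j,b) via R1 from cover(j,f), blue(f,b)
round 3: derive cover(b,f) via R1 from cover(b,i), blue(i,f)
round 3: derive cover(c,d) via R1 from cover(c,f), blue(f,d)
round 3: derive cover(c,h) via R1 from cover(c,b), blue(b,h)
round 3: derive cover(d,f) via R1 from cover(d,i), blue(i,f)
round 3: derive cover(i,c) via R1 from cover(i,b), blue(b,c)
round 3: derive cover(i,h) via R1 from cover(i,b), blue(b,h)
round 3: derive cover(j,c) via R1 from cover(j,b), blue(b,c)
round 3: derive cover(j,h) via R1 from cover(j,b), blue(b,h)
round 4: derive cover(b,b) via R1 from cover(b,f), blue(f,b)
round 4: derive cover(b,d) via R1 from cover(b,f), blue(f,d)
round 4: derive cover(d,b) via R1 from cover(d,f), blue(f,b)
round 4: derive cover(d,d) via R1 from cover(d,f), blue(f,d)
round 5: derive cover(b,c) via R1 from cover(b,b), blue(b,c)
round 5: derive cover(b,h) via R1 from cover(b,b), blue(b,h)
round 5: derive cover(d,c) via R1 from cover(d,b), blue(b,c)
round 5: derive cover(d,h) via R1 from cover(d,b), blue(b,h)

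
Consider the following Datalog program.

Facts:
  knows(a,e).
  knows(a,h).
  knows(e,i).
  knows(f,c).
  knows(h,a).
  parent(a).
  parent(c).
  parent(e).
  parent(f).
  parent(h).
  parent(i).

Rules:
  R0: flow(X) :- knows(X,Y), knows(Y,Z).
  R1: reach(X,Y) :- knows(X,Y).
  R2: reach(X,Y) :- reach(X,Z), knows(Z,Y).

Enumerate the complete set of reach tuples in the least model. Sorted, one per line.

round 1: derive reach(a,e) via R1 from knows(a,e)
round 1: derive reach(a,h) via R1 from knows(a,h)
round 1: derive reach(e,i) via R1 from knows(e,i)
round 1: derive reach(f,c) via R1 from knows(f,c)
round 1: derive reach(h,a) via R1 from knows(h,a)
round 2: derive reach(a,a) via R2 from reach(a,h), knows(h,a)
round 2: derive reach(a,i) via R2 from reach(a,e), knows(e,i)
round 2: derive reach(h,e) via R2 from reach(h,a), knows(a,e)
round 2: derive reach(h,h) via R2 from reach(h,a), knows(a,h)
round 3: derive reach(h,i) via R2 from reach(h,e), knows(e,i)

reach(a,a)
reach(a,e)
reach(a,h)
reach(a,i)
reach(e,i)
reach(f,c)
reach(h,a)
reach(h,e)
reach(h,h)
reach(h,i)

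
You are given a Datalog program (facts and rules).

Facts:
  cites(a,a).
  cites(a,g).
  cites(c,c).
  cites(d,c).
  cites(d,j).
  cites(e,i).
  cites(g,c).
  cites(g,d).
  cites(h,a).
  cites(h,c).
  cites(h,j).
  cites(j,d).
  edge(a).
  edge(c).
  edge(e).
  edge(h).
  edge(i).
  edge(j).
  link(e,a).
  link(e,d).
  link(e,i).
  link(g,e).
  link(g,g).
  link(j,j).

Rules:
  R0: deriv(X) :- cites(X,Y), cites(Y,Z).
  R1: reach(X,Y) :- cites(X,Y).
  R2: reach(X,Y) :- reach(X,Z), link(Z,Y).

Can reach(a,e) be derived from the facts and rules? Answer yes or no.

yes

round 1: derive reach(a,a) via R1 from cites(a,a)
round 1: derive reach(a,g) via R1 from cites(a,g)
round 1: derive reach(c,c) via R1 from cites(c,c)
round 1: derive reach(d,c) via R1 from cites(d,c)
round 1: derive reach(d,j) via R1 from cites(d,j)
round 1: derive reach(e,i) via R1 from cites(e,i)
round 1: derive reach(g,c) via R1 from cites(g,c)
round 1: derive reach(g,d) via R1 from cites(g,d)
round 1: derive reach(h,a) via R1 from cites(h,a)
round 1: derive reach(h,c) via R1 from cites(h,c)
round 1: derive reach(h,j) via R1 from cites(h,j)
round 1: derive reach(j,d) via R1 from cites(j,d)
round 2: derive reach(a,e) via R2 from reach(a,g), link(g,e)
round 3: derive reach(a,d) via R2 from reach(a,e), link(e,d)
round 3: derive reach(a,i) via R2 from reach(a,e), link(e,i)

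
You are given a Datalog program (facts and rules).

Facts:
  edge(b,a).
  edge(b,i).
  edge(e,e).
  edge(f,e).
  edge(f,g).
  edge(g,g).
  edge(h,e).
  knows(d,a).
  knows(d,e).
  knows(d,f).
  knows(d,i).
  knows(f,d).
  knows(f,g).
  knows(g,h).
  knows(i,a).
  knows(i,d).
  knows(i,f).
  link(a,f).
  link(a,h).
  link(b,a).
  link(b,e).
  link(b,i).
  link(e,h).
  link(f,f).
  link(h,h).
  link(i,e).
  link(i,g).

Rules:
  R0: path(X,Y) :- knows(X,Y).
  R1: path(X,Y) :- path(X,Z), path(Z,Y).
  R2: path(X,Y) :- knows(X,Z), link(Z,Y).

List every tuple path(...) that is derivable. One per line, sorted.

path(d,a)
path(d,d)
path(d,e)
path(d,f)
path(d,g)
path(d,h)
path(d,i)
path(f,a)
path(f,d)
path(f,e)
path(f,f)
path(f,g)
path(f,h)
path(f,i)
path(g,h)
path(i,a)
path(i,d)
path(i,e)
path(i,f)
path(i,g)
path(i,h)
path(i,i)

round 1: derive path(d,a) via R0 from knows(d,a)
round 1: derive path(d,e) via R0 from knows(d,e)
round 1: derive path(d,f) via R0 from knows(d,f)
round 1: derive path(d,i) via R0 from knows(d,i)
round 1: derive path(f,d) via R0 from knows(f,d)
round 1: derive path(f,g) via R0 from knows(f,g)
round 1: derive path(g,h) via R0 from knows(g,h)
round 1: derive path(i,a) via R0 from knows(i,a)
round 1: derive path(i,d) via R0 from knows(i,d)
round 1: derive path(i,f) via R0 from knows(i,f)
round 1: derive path(d,g) via R2 from knows(d,i), link(i,g)
round 1: derive path(d,h) via R2 from knows(d,a), link(a,h)
round 1: derive path(i,h) via R2 from knows(i,a), link(a,h)
round 2: derive path(d,d) via R1 from path(d,f), path(f,d)
round 2: derive path(f,a) via R1 from path(f,d), path(d,a)
round 2: derive path(f,e) via R1 from path(f,d), path(d,e)
round 2: derive path(f,f) via R1 from path(f,d), path(d,f)
round 2: derive path(f,h) via R1 from path(f,d), path(d,h)
round 2: derive path(f,i) via R1 from path(f,d), path(d,i)
round 2: derive path(i,e) via R1 from path(i,d), path(d,e)
round 2: derive path(i,g) via R1 from path(i,d), path(d,g)
round 2: derive path(i,i) via R1 from path(i,d), path(d,i)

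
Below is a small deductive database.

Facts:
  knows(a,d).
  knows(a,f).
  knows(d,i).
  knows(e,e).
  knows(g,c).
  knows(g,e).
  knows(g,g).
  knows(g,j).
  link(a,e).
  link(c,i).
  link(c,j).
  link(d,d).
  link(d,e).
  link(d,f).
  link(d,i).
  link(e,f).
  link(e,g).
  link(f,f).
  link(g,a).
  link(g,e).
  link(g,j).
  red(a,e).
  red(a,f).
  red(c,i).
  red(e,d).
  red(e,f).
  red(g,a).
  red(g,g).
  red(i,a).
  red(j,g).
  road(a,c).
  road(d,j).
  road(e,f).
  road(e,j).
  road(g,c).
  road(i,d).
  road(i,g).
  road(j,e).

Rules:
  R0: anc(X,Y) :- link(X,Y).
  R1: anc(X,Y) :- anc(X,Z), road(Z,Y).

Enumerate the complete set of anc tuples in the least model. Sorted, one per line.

round 1: derive anc(a,e) via R0 from link(a,e)
round 1: derive anc(c,i) via R0 from link(c,i)
round 1: derive anc(c,j) via R0 from link(c,j)
round 1: derive anc(d,d) via R0 from link(d,d)
round 1: derive anc(d,e) via R0 from link(d,e)
round 1: derive anc(d,f) via R0 from link(d,f)
round 1: derive anc(d,i) via R0 from link(d,i)
round 1: derive anc(e,f) via R0 from link(e,f)
round 1: derive anc(e,g) via R0 from link(e,g)
round 1: derive anc(f,f) via R0 from link(f,f)
round 1: derive anc(g,a) via R0 from link(g,a)
round 1: derive anc(g,e) via R0 from link(g,e)
round 1: derive anc(g,j) via R0 from link(g,j)
round 2: derive anc(a,f) via R1 from anc(a,e), road(e,f)
round 2: derive anc(a,j) via R1 from anc(a,e), road(e,j)
round 2: derive anc(c,d) via R1 from anc(c,i), road(i,d)
round 2: derive anc(c,e) via R1 from anc(c,j), road(j,e)
round 2: derive anc(c,g) via R1 from anc(c,i), road(i,g)
round 2: derive anc(d,g) via R1 from anc(d,i), road(i,g)
round 2: derive anc(d,j) via R1 from anc(d,d), road(d,j)
round 2: derive anc(e,c) via R1 from anc(e,g), road(g,c)
round 2: derive anc(g,c) via R1 from anc(g,a), road(a,c)
round 2: derive anc(g,f) via R1 from anc(g,e), road(e,f)
round 3: derive anc(c,c) via R1 from anc(c,g), road(g,c)
round 3: derive anc(c,f) via R1 from anc(c,e), road(e,f)
round 3: derive anc(d,c) via R1 from anc(d,g), road(g,c)

anc(a,e)
anc(a,f)
anc(a,j)
anc(c,c)
anc(c,d)
anc(c,e)
anc(c,f)
anc(c,g)
anc(c,i)
anc(c,j)
anc(d,c)
anc(d,d)
anc(d,e)
anc(d,f)
anc(d,g)
anc(d,i)
anc(d,j)
anc(e,c)
anc(e,f)
anc(e,g)
anc(f,f)
anc(g,a)
anc(g,c)
anc(g,e)
anc(g,f)
anc(g,j)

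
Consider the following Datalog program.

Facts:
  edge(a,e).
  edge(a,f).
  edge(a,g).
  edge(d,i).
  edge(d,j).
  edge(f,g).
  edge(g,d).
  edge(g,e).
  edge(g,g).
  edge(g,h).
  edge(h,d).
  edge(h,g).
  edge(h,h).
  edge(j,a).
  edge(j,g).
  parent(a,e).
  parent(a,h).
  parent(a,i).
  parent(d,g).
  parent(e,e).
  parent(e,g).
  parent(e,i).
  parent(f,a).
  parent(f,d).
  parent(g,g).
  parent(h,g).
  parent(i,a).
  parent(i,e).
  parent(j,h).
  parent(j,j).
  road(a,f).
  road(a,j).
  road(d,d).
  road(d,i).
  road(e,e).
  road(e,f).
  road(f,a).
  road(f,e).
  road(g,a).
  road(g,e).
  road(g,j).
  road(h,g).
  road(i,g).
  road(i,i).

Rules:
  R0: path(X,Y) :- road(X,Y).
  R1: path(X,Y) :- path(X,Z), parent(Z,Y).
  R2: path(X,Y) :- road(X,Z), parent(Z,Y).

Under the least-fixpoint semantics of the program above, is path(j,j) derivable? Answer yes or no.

no

round 1: derive path(a,f) via R0 from road(a,f)
round 1: derive path(a,j) via R0 from road(a,j)
round 1: derive path(d,d) via R0 from road(d,d)
round 1: derive path(d,i) via R0 from road(d,i)
round 1: derive path(e,e) via R0 from road(e,e)
round 1: derive path(e,f) via R0 from road(e,f)
round 1: derive path(f,a) via R0 from road(f,a)
round 1: derive path(f,e) via R0 from road(f,e)
round 1: derive path(g,a) via R0 from road(g,a)
round 1: derive path(g,e) via R0 from road(g,e)
round 1: derive path(g,j) via R0 from road(g,j)
round 1: derive path(h,g) via R0 from road(h,g)
round 1: derive path(i,g) via R0 from road(i,g)
round 1: derive path(i,i) via R0 from road(i,i)
round 1: derive path(a,a) via R2 from road(a,f), parent(f,a)
round 1: derive path(a,d) via R2 from road(a,f), parent(f,d)
round 1: derive path(a,h) via R2 from road(a,j), parent(j,h)
round 1: derive path(d,a) via R2 from road(d,i), parent(i,a)
round 1: derive path(d,e) via R2 from road(d,i), parent(i,e)
round 1: derive path(d,g) via R2 from road(d,d), parent(d,g)
round 1: derive path(e,a) via R2 from road(e,f), parent(f,a)
round 1: derive path(e,d) via R2 from road(e,f), parent(f,d)
round 1: derive path(e,g) via R2 from road(e,e), parent(e,g)
round 1: derive path(e,i) via R2 from road(e,e), parent(e,i)
round 1: derive path(f,g) via R2 from road(f,e), parent(e,g)
round 1: derive path(f,h) via R2 from road(f,a), parent(a,h)
round 1: derive path(f,i) via R2 from road(f,a), parent(a,i)
round 1: derive path(g,g) via R2 from road(g,e), parent(e,g)
round 1: derive path(g,h) via R2 from road(g,a), parent(a,h)
round 1: derive path(g,i) via R2 from road(g,a), parent(a,i)
round 1: derive path(i,a) via R2 from road(i,i), parent(i,a)
round 1: derive path(i,e) via R2 from road(i,i), parent(i,e)
round 2: derive path(a,e) via R1 from path(a,a), parent(a,e)
round 2: derive path(a,g) via R1 from path(a,d), parent(d,g)
round 2: derive path(a,i) via R1 from path(a,a), parent(a,i)
round 2: derive path(d,h) via R1 from path(d,a), parent(a,h)
round 2: derive path(e,h) via R1 from path(e,a), parent(a,h)
round 2: derive path(i,h) via R1 from path(i,a), parent(a,h)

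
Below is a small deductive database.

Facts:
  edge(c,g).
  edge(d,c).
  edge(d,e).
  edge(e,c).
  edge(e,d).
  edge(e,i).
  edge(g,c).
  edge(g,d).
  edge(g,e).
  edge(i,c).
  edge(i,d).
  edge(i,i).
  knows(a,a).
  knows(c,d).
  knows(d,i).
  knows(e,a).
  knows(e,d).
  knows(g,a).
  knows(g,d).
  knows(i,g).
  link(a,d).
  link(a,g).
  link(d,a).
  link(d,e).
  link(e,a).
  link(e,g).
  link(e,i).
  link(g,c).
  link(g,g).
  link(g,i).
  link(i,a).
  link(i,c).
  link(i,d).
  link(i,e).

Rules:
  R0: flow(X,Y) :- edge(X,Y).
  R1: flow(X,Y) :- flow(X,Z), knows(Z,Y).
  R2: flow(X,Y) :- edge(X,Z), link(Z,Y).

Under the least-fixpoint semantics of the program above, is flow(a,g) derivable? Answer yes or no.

round 1: derive flow(c,g) via R0 from edge(c,g)
round 1: derive flow(d,c) via R0 from edge(d,c)
round 1: derive flow(d,e) via R0 from edge(d,e)
round 1: derive flow(e,c) via R0 from edge(e,c)
round 1: derive flow(e,d) via R0 from edge(e,d)
round 1: derive flow(e,i) via R0 from edge(e,i)
round 1: derive flow(g,c) via R0 from edge(g,c)
round 1: derive flow(g,d) via R0 from edge(g,d)
round 1: derive flow(g,e) via R0 from edge(g,e)
round 1: derive flow(i,c) via R0 from edge(i,c)
round 1: derive flow(i,d) via R0 from edge(i,d)
round 1: derive flow(i,i) via R0 from edge(i,i)
round 1: derive flow(c,c) via R2 from edge(c,g), link(g,c)
round 1: derive flow(c,i) via R2 from edge(c,g), link(g,i)
round 1: derive flow(d,a) via R2 from edge(d,e), link(e,a)
round 1: derive flow(d,g) via R2 from edge(d,e), link(e,g)
round 1: derive flow(d,i) via R2 from edge(d,e), link(e,i)
round 1: derive flow(e,a) via R2 from edge(e,d), link(d,a)
round 1: derive flow(e,e) via R2 from edge(e,d), link(d,e)
round 1: derive flow(g,a) via R2 from edge(g,d), link(d,a)
round 1: derive flow(g,g) via R2 from edge(g,e), link(e,g)
round 1: derive flow(g,i) via R2 from edge(g,e), link(e,i)
round 1: derive flow(i,a) via R2 from edge(i,d), link(d,a)
round 1: derive flow(i,e) via R2 from edge(i,d), link(d,e)
round 2: derive flow(c,a) via R1 from flow(c,g), knows(g,a)
round 2: derive flow(c,d) via R1 from flow(c,c), knows(c,d)
round 2: derive flow(d,d) via R1 from flow(d,c), knows(c,d)
round 2: derive flow(e,g) via R1 from flow(e,i), knows(i,g)
round 2: derive flow(i,g) via R1 from flow(i,i), knows(i,g)

no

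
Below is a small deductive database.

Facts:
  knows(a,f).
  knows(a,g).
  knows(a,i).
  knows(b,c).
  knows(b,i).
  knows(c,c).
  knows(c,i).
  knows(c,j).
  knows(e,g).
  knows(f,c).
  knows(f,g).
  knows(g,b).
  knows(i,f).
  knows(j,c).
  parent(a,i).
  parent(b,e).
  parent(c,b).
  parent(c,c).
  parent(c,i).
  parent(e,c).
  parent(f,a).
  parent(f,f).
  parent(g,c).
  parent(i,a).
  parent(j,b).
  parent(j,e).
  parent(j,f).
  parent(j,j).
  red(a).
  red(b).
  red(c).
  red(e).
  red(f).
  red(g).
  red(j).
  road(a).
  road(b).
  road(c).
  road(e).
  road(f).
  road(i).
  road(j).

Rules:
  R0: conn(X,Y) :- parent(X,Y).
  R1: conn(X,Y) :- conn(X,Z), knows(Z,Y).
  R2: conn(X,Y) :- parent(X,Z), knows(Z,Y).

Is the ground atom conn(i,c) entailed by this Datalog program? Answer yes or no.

round 1: derive conn(a,i) via R0 from parent(a,i)
round 1: derive conn(b,e) via R0 from parent(b,e)
round 1: derive conn(c,b) via R0 from parent(c,b)
round 1: derive conn(c,c) via R0 from parent(c,c)
round 1: derive conn(c,i) via R0 from parent(c,i)
round 1: derive conn(e,c) via R0 from parent(e,c)
round 1: derive conn(f,a) via R0 from parent(f,a)
round 1: derive conn(f,f) via R0 from parent(f,f)
round 1: derive conn(g,c) via R0 from parent(g,c)
round 1: derive conn(i,a) via R0 from parent(i,a)
round 1: derive conn(j,b) via R0 from parent(j,b)
round 1: derive conn(j,e) via R0 from parent(j,e)
round 1: derive conn(j,f) via R0 from parent(j,f)
round 1: derive conn(j,j) via R0 from parent(j,j)
round 1: derive conn(a,f) via R2 from parent(a,i), knows(i,f)
round 1: derive conn(b,g) via R2 from parent(b,e), knows(e,g)
round 1: derive conn(c,f) via R2 from parent(c,i), knows(i,f)
round 1: derive conn(c,j) via R2 from parent(c,c), knows(c,j)
round 1: derive conn(e,i) via R2 from parent(e,c), knows(c,i)
round 1: derive conn(e,j) via R2 from parent(e,c), knows(c,j)
round 1: derive conn(f,c) via R2 from parent(f,f), knows(f,c)
round 1: derive conn(f,g) via R2 from parent(f,a), knows(a,g)
round 1: derive conn(f,i) via R2 from parent(f,a), knows(a,i)
round 1: derive conn(g,i) via R2 from parent(g,c), knows(c,i)
round 1: derive conn(g,j) via R2 from parent(g,c), knows(c,j)
round 1: derive conn(i,f) via R2 from parent(i,a), knows(a,f)
round 1: derive conn(i,g) via R2 from parent(i,a), knows(a,g)
round 1: derive conn(i,i) via R2 from parent(i,a), knows(a,i)
round 1: derive conn(j,c) via R2 from parent(j,b), knows(b,c)
round 1: derive conn(j,g) via R2 from parent(j,e), knows(e,g)
round 1: derive conn(j,i) via R2 from parent(j,b), knows(b,i)
round 2: derive conn(a,c) via R1 from conn(a,f), knows(f,c)
round 2: derive conn(a,g) via R1 from conn(a,f), knows(f,g)
round 2: derive conn(b,b) via R1 from conn(b,g), knows(g,b)
round 2: derive conn(c,g) via R1 from conn(c,f), knows(f,g)
round 2: derive conn(e,f) via R1 from conn(e,i), knows(i,f)
round 2: derive conn(f,b) via R1 from conn(f,g), knows(g,b)
round 2: derive conn(f,j) via R1 from conn(f,c), knows(c,j)
round 2: derive conn(g,f) via R1 from conn(g,i), knows(i,f)
round 2: derive conn(i,b) via R1 from conn(i,g), knows(g,b)
round 2: derive conn(i,c) via R1 from conn(i,f), knows(f,c)
round 3: derive conn(a,b) via R1 from conn(a,g), knows(g,b)
round 3: derive conn(a,j) via R1 from conn(a,c), knows(c,j)
round 3: derive conn(b,c) via R1 from conn(b,b), knows(b,c)
round 3: derive conn(b,i) via R1 from conn(b,b), knows(b,i)
round 3: derive conn(e,g) via R1 from conn(e,f), knows(f,g)
round 3: derive conn(g,g) via R1 from conn(g,f), knows(f,g)
round 3: derive conn(i,j) via R1 from conn(i,c), knows(c,j)
round 4: derive conn(b,f) via R1 from conn(b,i), knows(i,f)
round 4: derive conn(b,j) via R1 from conn(b,c), knows(c,j)
round 4: derive conn(e,b) via R1 from conn(e,g), knows(g,b)
round 4: derive conn(g,b) via R1 from conn(g,g), knows(g,b)

yes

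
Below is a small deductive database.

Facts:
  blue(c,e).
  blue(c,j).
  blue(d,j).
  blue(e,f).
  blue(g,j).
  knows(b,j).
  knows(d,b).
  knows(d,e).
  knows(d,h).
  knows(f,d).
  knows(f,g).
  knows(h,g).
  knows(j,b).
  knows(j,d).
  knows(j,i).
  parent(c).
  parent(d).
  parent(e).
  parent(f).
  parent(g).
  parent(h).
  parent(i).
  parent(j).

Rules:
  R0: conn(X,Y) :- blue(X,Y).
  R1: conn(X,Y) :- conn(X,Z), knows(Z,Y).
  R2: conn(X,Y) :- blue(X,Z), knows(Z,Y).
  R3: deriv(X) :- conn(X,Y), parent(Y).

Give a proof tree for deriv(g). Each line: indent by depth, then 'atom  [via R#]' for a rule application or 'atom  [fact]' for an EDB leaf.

round 1: derive conn(c,e) via R0 from blue(c,e)
round 1: derive conn(c,j) via R0 from blue(c,j)
round 1: derive conn(d,j) via R0 from blue(d,j)
round 1: derive conn(e,f) via R0 from blue(e,f)
round 1: derive conn(g,j) via R0 from blue(g,j)
round 1: derive conn(c,b) via R2 from blue(c,j), knows(j,b)
round 1: derive conn(c,d) via R2 from blue(c,j), knows(j,d)
round 1: derive conn(c,i) via R2 from blue(c,j), knows(j,i)
round 1: derive conn(d,b) via R2 from blue(d,j), knows(j,b)
round 1: derive conn(d,d) via R2 from blue(d,j), knows(j,d)
round 1: derive conn(d,i) via R2 from blue(d,j), knows(j,i)
round 1: derive conn(e,d) via R2 from blue(e,f), knows(f,d)
round 1: derive conn(e,g) via R2 from blue(e,f), knows(f,g)
round 1: derive conn(g,b) via R2 from blue(g,j), knows(j,b)
round 1: derive conn(g,d) via R2 from blue(g,j), knows(j,d)
round 1: derive conn(g,i) via R2 from blue(g,j), knows(j,i)
round 2: derive conn(c,h) via R1 from conn(c,d), knows(d,h)
round 2: derive conn(d,e) via R1 from conn(d,d), knows(d,e)
round 2: derive conn(d,h) via R1 from conn(d,d), knows(d,h)
round 2: derive conn(e,b) via R1 from conn(e,d), knows(d,b)
round 2: derive conn(e,e) via R1 from conn(e,d), knows(d,e)
round 2: derive conn(e,h) via R1 from conn(e,d), knows(d,h)
round 2: derive conn(g,e) via R1 from conn(g,d), knows(d,e)
round 2: derive conn(g,h) via R1 from conn(g,d), knows(d,h)
round 2: derive deriv(c) via R3 from conn(c,d), parent(d)
round 2: derive deriv(d) via R3 from conn(d,d), parent(d)
round 2: derive deriv(e) via R3 from conn(e,d), parent(d)
round 2: derive deriv(g) via R3 from conn(g,d), parent(d)
round 3: derive conn(c,g) via R1 from conn(c,h), knows(h,g)
round 3: derive conn(d,g) via R1 from conn(d,h), knows(h,g)
round 3: derive conn(e,j) via R1 from conn(e,b), knows(b,j)
round 3: derive conn(g,g) via R1 from conn(g,h), knows(h,g)
round 4: derive conn(e,i) via R1 from conn(e,j), knows(j,i)

deriv(g)  [via R3]
  conn(g,d)  [via R2]
    blue(g,j)  [fact]
    knows(j,d)  [fact]
  parent(d)  [fact]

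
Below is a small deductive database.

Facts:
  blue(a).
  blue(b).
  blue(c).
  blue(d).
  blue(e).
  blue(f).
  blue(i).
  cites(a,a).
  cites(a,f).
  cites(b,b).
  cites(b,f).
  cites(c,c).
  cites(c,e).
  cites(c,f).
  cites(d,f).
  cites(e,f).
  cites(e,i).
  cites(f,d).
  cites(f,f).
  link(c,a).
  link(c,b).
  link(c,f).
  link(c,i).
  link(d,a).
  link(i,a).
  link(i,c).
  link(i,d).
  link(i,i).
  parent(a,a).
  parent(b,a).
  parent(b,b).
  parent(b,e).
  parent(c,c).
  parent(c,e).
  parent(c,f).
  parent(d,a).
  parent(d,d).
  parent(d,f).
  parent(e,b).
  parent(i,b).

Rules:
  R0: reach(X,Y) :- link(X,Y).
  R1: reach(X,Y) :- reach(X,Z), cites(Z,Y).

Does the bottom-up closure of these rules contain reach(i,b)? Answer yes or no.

round 1: derive reach(c,a) via R0 from link(c,a)
round 1: derive reach(c,b) via R0 from link(c,b)
round 1: derive reach(c,f) via R0 from link(c,f)
round 1: derive reach(c,i) via R0 from link(c,i)
round 1: derive reach(d,a) via R0 from link(d,a)
round 1: derive reach(i,a) via R0 from link(i,a)
round 1: derive reach(i,c) via R0 from link(i,c)
round 1: derive reach(i,d) via R0 from link(i,d)
round 1: derive reach(i,i) via R0 from link(i,i)
round 2: derive reach(c,d) via R1 from reach(c,f), cites(f,d)
round 2: derive reach(d,f) via R1 from reach(d,a), cites(a,f)
round 2: derive reach(i,e) via R1 from reach(i,c), cites(c,e)
round 2: derive reach(i,f) via R1 from reach(i,a), cites(a,f)
round 3: derive reach(d,d) via R1 from reach(d,f), cites(f,d)

no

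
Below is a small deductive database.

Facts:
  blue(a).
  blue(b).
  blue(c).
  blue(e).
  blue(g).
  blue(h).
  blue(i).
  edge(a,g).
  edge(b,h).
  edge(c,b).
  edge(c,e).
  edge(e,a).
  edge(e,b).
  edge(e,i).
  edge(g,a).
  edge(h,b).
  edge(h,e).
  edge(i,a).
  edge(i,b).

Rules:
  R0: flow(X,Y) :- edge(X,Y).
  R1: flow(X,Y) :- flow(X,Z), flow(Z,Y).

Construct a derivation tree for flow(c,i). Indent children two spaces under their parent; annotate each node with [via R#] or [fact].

flow(c,i)  [via R1]
  flow(c,e)  [via R0]
    edge(c,e)  [fact]
  flow(e,i)  [via R0]
    edge(e,i)  [fact]

round 1: derive flow(a,g) via R0 from edge(a,g)
round 1: derive flow(b,h) via R0 from edge(b,h)
round 1: derive flow(c,b) via R0 from edge(c,b)
round 1: derive flow(c,e) via R0 from edge(c,e)
round 1: derive flow(e,a) via R0 from edge(e,a)
round 1: derive flow(e,b) via R0 from edge(e,b)
round 1: derive flow(e,i) via R0 from edge(e,i)
round 1: derive flow(g,a) via R0 from edge(g,a)
round 1: derive flow(h,b) via R0 from edge(h,b)
round 1: derive flow(h,e) via R0 from edge(h,e)
round 1: derive flow(i,a) via R0 from edge(i,a)
round 1: derive flow(i,b) via R0 from edge(i,b)
round 2: derive flow(a,a) via R1 from flow(a,g), flow(g,a)
round 2: derive flow(b,b) via R1 from flow(b,h), flow(h,b)
round 2: derive flow(b,e) via R1 from flow(b,h), flow(h,e)
round 2: derive flow(c,a) via R1 from flow(c,e), flow(e,a)
round 2: derive flow(c,h) via R1 from flow(c,b), flow(b,h)
round 2: derive flow(c,i) via R1 from flow(c,e), flow(e,i)
round 2: derive flow(e,g) via R1 from flow(e,a), flow(a,g)
round 2: derive flow(e,h) via R1 from flow(e,b), flow(b,h)
round 2: derive flow(g,g) via R1 from flow(g,a), flow(a,g)
round 2: derive flow(h,a) via R1 from flow(h,e), flow(e,a)
round 2: derive flow(h,h) via R1 from flow(h,b), flow(b,h)
round 2: derive flow(h,i) via R1 from flow(h,e), flow(e,i)
round 2: derive flow(i,g) via R1 from flow(i,a), flow(a,g)
round 2: derive flow(i,h) via R1 from flow(i,b), flow(b,h)
round 3: derive flow(b,a) via R1 from flow(b,e), flow(e,a)
round 3: derive flow(b,g) via R1 from flow(b,e), flow(e,g)
round 3: derive flow(b,i) via R1 from flow(b,e), flow(e,i)
round 3: derive flow(c,g) via R1 from flow(c,a), flow(a,g)
round 3: derive flow(e,e) via R1 from flow(e,b), flow(b,e)
round 3: derive flow(h,g) via R1 from flow(h,a), flow(a,g)
round 3: derive flow(i,e) via R1 from flow(i,b), flow(b,e)
round 3: derive flow(i,i) via R1 from flow(i,h), flow(h,i)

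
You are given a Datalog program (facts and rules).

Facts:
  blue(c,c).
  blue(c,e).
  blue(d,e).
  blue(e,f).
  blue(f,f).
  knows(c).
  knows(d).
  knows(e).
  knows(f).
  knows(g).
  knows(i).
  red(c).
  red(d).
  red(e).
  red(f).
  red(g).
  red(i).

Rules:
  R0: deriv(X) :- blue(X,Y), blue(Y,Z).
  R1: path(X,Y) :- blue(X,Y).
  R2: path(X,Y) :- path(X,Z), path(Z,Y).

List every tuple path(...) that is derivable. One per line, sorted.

path(c,c)
path(c,e)
path(c,f)
path(d,e)
path(d,f)
path(e,f)
path(f,f)

round 1: derive path(c,c) via R1 from blue(c,c)
round 1: derive path(c,e) via R1 from blue(c,e)
round 1: derive path(d,e) via R1 from blue(d,e)
round 1: derive path(e,f) via R1 from blue(e,f)
round 1: derive path(f,f) via R1 from blue(f,f)
round 2: derive path(c,f) via R2 from path(c,e), path(e,f)
round 2: derive path(d,f) via R2 from path(d,e), path(e,f)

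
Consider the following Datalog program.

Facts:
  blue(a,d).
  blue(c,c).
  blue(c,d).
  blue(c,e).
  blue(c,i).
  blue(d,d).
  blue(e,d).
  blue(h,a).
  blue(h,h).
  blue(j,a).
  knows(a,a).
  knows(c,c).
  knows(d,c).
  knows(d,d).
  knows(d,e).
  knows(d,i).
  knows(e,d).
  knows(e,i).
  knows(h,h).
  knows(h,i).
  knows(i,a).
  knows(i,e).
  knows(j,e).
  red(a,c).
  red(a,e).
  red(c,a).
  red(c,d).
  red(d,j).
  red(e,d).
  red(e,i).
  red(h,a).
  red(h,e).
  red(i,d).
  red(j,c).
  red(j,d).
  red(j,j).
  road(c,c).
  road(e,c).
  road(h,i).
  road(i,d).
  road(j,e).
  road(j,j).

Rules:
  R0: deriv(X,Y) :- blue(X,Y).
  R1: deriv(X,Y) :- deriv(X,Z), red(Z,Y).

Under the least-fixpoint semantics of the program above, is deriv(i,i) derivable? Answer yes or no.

no

round 1: derive deriv(a,d) via R0 from blue(a,d)
round 1: derive deriv(c,c) via R0 from blue(c,c)
round 1: derive deriv(c,d) via R0 from blue(c,d)
round 1: derive deriv(c,e) via R0 from blue(c,e)
round 1: derive deriv(c,i) via R0 from blue(c,i)
round 1: derive deriv(d,d) via R0 from blue(d,d)
round 1: derive deriv(e,d) via R0 from blue(e,d)
round 1: derive deriv(h,a) via R0 from blue(h,a)
round 1: derive deriv(h,h) via R0 from blue(h,h)
round 1: derive deriv(j,a) via R0 from blue(j,a)
round 2: derive deriv(a,j) via R1 from deriv(a,d), red(d,j)
round 2: derive deriv(c,a) via R1 from deriv(c,c), red(c,a)
round 2: derive deriv(c,j) via R1 from deriv(c,d), red(d,j)
round 2: derive deriv(d,j) via R1 from deriv(d,d), red(d,j)
round 2: derive deriv(e,j) via R1 from deriv(e,d), red(d,j)
round 2: derive deriv(h,c) via R1 from deriv(h,a), red(a,c)
round 2: derive deriv(h,e) via R1 from deriv(h,a), red(a,e)
round 2: derive deriv(j,c) via R1 from deriv(j,a), red(a,c)
round 2: derive deriv(j,e) via R1 from deriv(j,a), red(a,e)
round 3: derive deriv(a,c) via R1 from deriv(a,j), red(j,c)
round 3: derive deriv(d,c) via R1 from deriv(d,j), red(j,c)
round 3: derive deriv(e,c) via R1 from deriv(e,j), red(j,c)
round 3: derive deriv(h,d) via R1 from deriv(h,c), red(c,d)
round 3: derive deriv(h,i) via R1 from deriv(h,e), red(e,i)
round 3: derive deriv(j,d) via R1 from deriv(j,c), red(c,d)
round 3: derive deriv(j,i) via R1 from deriv(j,e), red(e,i)
round 4: derive deriv(a,a) via R1 from deriv(a,c), red(c,a)
round 4: derive deriv(d,a) via R1 from deriv(d,c), red(c,a)
round 4: derive deriv(e,a) via R1 from deriv(e,c), red(c,a)
round 4: derive deriv(h,j) via R1 from deriv(h,d), red(d,j)
round 4: derive deriv(j,j) via R1 from deriv(j,d), red(d,j)
round 5: derive deriv(a,e) via R1 from deriv(a,a), red(a,e)
round 5: derive deriv(d,e) via R1 from deriv(d,a), red(a,e)
round 5: derive deriv(e,e) via R1 from deriv(e,a), red(a,e)
round 6: derive deriv(a,i) via R1 from deriv(a,e), red(e,i)
round 6: derive deriv(d,i) via R1 from deriv(d,e), red(e,i)
round 6: derive deriv(e,i) via R1 from deriv(e,e), red(e,i)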